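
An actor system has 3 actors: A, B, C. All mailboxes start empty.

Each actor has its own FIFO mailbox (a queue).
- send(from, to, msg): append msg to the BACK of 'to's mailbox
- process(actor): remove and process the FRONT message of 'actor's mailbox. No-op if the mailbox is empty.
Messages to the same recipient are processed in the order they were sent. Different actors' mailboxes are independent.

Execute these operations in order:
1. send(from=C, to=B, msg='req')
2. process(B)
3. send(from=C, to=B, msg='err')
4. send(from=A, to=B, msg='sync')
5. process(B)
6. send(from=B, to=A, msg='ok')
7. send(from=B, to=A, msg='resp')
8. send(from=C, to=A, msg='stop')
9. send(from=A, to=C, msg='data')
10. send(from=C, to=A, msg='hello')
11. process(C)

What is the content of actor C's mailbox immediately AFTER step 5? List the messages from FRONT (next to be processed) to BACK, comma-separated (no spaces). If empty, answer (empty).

After 1 (send(from=C, to=B, msg='req')): A:[] B:[req] C:[]
After 2 (process(B)): A:[] B:[] C:[]
After 3 (send(from=C, to=B, msg='err')): A:[] B:[err] C:[]
After 4 (send(from=A, to=B, msg='sync')): A:[] B:[err,sync] C:[]
After 5 (process(B)): A:[] B:[sync] C:[]

(empty)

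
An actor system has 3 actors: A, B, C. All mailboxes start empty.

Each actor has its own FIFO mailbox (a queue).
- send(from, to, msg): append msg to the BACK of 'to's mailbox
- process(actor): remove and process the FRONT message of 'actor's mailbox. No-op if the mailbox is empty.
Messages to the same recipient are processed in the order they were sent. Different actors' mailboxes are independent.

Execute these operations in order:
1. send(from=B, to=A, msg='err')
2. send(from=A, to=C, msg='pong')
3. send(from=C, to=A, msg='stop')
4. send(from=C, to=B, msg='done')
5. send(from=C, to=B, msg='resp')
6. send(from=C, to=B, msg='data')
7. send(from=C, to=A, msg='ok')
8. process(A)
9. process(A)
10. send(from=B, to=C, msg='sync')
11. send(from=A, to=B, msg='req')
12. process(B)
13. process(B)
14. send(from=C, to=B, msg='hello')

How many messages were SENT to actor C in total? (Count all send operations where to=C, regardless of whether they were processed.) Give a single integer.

After 1 (send(from=B, to=A, msg='err')): A:[err] B:[] C:[]
After 2 (send(from=A, to=C, msg='pong')): A:[err] B:[] C:[pong]
After 3 (send(from=C, to=A, msg='stop')): A:[err,stop] B:[] C:[pong]
After 4 (send(from=C, to=B, msg='done')): A:[err,stop] B:[done] C:[pong]
After 5 (send(from=C, to=B, msg='resp')): A:[err,stop] B:[done,resp] C:[pong]
After 6 (send(from=C, to=B, msg='data')): A:[err,stop] B:[done,resp,data] C:[pong]
After 7 (send(from=C, to=A, msg='ok')): A:[err,stop,ok] B:[done,resp,data] C:[pong]
After 8 (process(A)): A:[stop,ok] B:[done,resp,data] C:[pong]
After 9 (process(A)): A:[ok] B:[done,resp,data] C:[pong]
After 10 (send(from=B, to=C, msg='sync')): A:[ok] B:[done,resp,data] C:[pong,sync]
After 11 (send(from=A, to=B, msg='req')): A:[ok] B:[done,resp,data,req] C:[pong,sync]
After 12 (process(B)): A:[ok] B:[resp,data,req] C:[pong,sync]
After 13 (process(B)): A:[ok] B:[data,req] C:[pong,sync]
After 14 (send(from=C, to=B, msg='hello')): A:[ok] B:[data,req,hello] C:[pong,sync]

Answer: 2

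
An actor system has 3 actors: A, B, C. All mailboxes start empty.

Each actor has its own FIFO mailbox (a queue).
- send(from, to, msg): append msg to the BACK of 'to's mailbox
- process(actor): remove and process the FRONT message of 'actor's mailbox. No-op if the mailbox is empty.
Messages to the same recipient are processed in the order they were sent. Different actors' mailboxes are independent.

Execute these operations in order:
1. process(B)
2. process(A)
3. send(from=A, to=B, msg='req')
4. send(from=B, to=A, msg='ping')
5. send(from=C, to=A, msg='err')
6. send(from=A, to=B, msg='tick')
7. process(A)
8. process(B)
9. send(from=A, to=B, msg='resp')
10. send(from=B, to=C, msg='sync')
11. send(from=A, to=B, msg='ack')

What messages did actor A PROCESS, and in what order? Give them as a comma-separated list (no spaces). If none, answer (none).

Answer: ping

Derivation:
After 1 (process(B)): A:[] B:[] C:[]
After 2 (process(A)): A:[] B:[] C:[]
After 3 (send(from=A, to=B, msg='req')): A:[] B:[req] C:[]
After 4 (send(from=B, to=A, msg='ping')): A:[ping] B:[req] C:[]
After 5 (send(from=C, to=A, msg='err')): A:[ping,err] B:[req] C:[]
After 6 (send(from=A, to=B, msg='tick')): A:[ping,err] B:[req,tick] C:[]
After 7 (process(A)): A:[err] B:[req,tick] C:[]
After 8 (process(B)): A:[err] B:[tick] C:[]
After 9 (send(from=A, to=B, msg='resp')): A:[err] B:[tick,resp] C:[]
After 10 (send(from=B, to=C, msg='sync')): A:[err] B:[tick,resp] C:[sync]
After 11 (send(from=A, to=B, msg='ack')): A:[err] B:[tick,resp,ack] C:[sync]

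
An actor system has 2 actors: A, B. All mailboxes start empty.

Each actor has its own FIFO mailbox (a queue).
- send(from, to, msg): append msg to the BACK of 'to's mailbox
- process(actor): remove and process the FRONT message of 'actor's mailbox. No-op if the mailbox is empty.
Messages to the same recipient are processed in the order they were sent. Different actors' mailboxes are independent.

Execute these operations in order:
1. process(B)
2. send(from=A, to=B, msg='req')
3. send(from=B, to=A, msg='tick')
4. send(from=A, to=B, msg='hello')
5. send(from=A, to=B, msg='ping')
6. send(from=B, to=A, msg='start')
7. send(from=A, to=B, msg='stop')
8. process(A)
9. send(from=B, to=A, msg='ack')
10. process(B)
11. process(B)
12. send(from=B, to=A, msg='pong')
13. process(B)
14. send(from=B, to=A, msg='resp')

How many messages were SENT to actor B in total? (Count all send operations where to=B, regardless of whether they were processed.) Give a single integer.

Answer: 4

Derivation:
After 1 (process(B)): A:[] B:[]
After 2 (send(from=A, to=B, msg='req')): A:[] B:[req]
After 3 (send(from=B, to=A, msg='tick')): A:[tick] B:[req]
After 4 (send(from=A, to=B, msg='hello')): A:[tick] B:[req,hello]
After 5 (send(from=A, to=B, msg='ping')): A:[tick] B:[req,hello,ping]
After 6 (send(from=B, to=A, msg='start')): A:[tick,start] B:[req,hello,ping]
After 7 (send(from=A, to=B, msg='stop')): A:[tick,start] B:[req,hello,ping,stop]
After 8 (process(A)): A:[start] B:[req,hello,ping,stop]
After 9 (send(from=B, to=A, msg='ack')): A:[start,ack] B:[req,hello,ping,stop]
After 10 (process(B)): A:[start,ack] B:[hello,ping,stop]
After 11 (process(B)): A:[start,ack] B:[ping,stop]
After 12 (send(from=B, to=A, msg='pong')): A:[start,ack,pong] B:[ping,stop]
After 13 (process(B)): A:[start,ack,pong] B:[stop]
After 14 (send(from=B, to=A, msg='resp')): A:[start,ack,pong,resp] B:[stop]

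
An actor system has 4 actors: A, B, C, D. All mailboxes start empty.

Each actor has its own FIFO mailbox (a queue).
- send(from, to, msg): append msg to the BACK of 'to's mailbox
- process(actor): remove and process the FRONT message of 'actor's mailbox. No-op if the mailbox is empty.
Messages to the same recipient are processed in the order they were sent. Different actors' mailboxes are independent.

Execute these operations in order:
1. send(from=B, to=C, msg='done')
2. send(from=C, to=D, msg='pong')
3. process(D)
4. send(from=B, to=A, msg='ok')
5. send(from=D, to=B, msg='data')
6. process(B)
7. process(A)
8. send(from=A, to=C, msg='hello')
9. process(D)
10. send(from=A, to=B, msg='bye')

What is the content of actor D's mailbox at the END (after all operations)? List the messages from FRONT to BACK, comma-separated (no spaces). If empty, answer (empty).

Answer: (empty)

Derivation:
After 1 (send(from=B, to=C, msg='done')): A:[] B:[] C:[done] D:[]
After 2 (send(from=C, to=D, msg='pong')): A:[] B:[] C:[done] D:[pong]
After 3 (process(D)): A:[] B:[] C:[done] D:[]
After 4 (send(from=B, to=A, msg='ok')): A:[ok] B:[] C:[done] D:[]
After 5 (send(from=D, to=B, msg='data')): A:[ok] B:[data] C:[done] D:[]
After 6 (process(B)): A:[ok] B:[] C:[done] D:[]
After 7 (process(A)): A:[] B:[] C:[done] D:[]
After 8 (send(from=A, to=C, msg='hello')): A:[] B:[] C:[done,hello] D:[]
After 9 (process(D)): A:[] B:[] C:[done,hello] D:[]
After 10 (send(from=A, to=B, msg='bye')): A:[] B:[bye] C:[done,hello] D:[]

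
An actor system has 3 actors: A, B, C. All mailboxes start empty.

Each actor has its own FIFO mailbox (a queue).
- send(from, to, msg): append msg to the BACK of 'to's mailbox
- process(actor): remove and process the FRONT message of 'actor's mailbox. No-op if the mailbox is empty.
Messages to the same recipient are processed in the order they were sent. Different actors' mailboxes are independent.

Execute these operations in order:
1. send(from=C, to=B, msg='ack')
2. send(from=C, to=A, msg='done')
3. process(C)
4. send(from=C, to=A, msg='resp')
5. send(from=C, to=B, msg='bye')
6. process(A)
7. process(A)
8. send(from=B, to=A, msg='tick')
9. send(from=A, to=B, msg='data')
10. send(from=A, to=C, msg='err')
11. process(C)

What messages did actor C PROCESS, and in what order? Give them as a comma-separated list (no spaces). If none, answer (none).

Answer: err

Derivation:
After 1 (send(from=C, to=B, msg='ack')): A:[] B:[ack] C:[]
After 2 (send(from=C, to=A, msg='done')): A:[done] B:[ack] C:[]
After 3 (process(C)): A:[done] B:[ack] C:[]
After 4 (send(from=C, to=A, msg='resp')): A:[done,resp] B:[ack] C:[]
After 5 (send(from=C, to=B, msg='bye')): A:[done,resp] B:[ack,bye] C:[]
After 6 (process(A)): A:[resp] B:[ack,bye] C:[]
After 7 (process(A)): A:[] B:[ack,bye] C:[]
After 8 (send(from=B, to=A, msg='tick')): A:[tick] B:[ack,bye] C:[]
After 9 (send(from=A, to=B, msg='data')): A:[tick] B:[ack,bye,data] C:[]
After 10 (send(from=A, to=C, msg='err')): A:[tick] B:[ack,bye,data] C:[err]
After 11 (process(C)): A:[tick] B:[ack,bye,data] C:[]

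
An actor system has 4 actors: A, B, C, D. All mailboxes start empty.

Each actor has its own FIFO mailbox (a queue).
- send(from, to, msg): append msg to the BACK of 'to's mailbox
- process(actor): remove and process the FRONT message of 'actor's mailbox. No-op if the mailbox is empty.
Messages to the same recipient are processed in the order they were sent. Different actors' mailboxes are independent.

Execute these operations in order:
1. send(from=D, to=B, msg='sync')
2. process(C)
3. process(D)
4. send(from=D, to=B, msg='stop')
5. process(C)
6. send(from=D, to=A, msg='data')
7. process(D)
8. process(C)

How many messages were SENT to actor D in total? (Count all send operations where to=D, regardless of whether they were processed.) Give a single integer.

After 1 (send(from=D, to=B, msg='sync')): A:[] B:[sync] C:[] D:[]
After 2 (process(C)): A:[] B:[sync] C:[] D:[]
After 3 (process(D)): A:[] B:[sync] C:[] D:[]
After 4 (send(from=D, to=B, msg='stop')): A:[] B:[sync,stop] C:[] D:[]
After 5 (process(C)): A:[] B:[sync,stop] C:[] D:[]
After 6 (send(from=D, to=A, msg='data')): A:[data] B:[sync,stop] C:[] D:[]
After 7 (process(D)): A:[data] B:[sync,stop] C:[] D:[]
After 8 (process(C)): A:[data] B:[sync,stop] C:[] D:[]

Answer: 0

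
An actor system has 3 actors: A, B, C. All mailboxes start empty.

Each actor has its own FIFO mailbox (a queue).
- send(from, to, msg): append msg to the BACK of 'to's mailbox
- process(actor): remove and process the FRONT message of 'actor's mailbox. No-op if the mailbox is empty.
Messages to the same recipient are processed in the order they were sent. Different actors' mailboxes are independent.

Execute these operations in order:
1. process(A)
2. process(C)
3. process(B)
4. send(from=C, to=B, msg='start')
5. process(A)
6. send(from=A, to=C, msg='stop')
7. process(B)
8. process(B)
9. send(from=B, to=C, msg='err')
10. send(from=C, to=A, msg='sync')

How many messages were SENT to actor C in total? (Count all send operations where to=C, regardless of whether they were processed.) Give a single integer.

After 1 (process(A)): A:[] B:[] C:[]
After 2 (process(C)): A:[] B:[] C:[]
After 3 (process(B)): A:[] B:[] C:[]
After 4 (send(from=C, to=B, msg='start')): A:[] B:[start] C:[]
After 5 (process(A)): A:[] B:[start] C:[]
After 6 (send(from=A, to=C, msg='stop')): A:[] B:[start] C:[stop]
After 7 (process(B)): A:[] B:[] C:[stop]
After 8 (process(B)): A:[] B:[] C:[stop]
After 9 (send(from=B, to=C, msg='err')): A:[] B:[] C:[stop,err]
After 10 (send(from=C, to=A, msg='sync')): A:[sync] B:[] C:[stop,err]

Answer: 2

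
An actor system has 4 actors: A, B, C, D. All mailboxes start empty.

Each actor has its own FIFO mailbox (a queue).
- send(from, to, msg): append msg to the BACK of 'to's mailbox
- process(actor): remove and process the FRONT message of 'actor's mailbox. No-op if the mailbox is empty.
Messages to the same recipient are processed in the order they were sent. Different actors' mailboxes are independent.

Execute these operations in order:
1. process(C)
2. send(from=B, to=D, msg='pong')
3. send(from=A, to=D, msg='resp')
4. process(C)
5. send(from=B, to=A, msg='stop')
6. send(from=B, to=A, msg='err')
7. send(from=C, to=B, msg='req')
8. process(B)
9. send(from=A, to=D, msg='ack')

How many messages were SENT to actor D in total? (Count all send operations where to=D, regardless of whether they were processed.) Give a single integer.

After 1 (process(C)): A:[] B:[] C:[] D:[]
After 2 (send(from=B, to=D, msg='pong')): A:[] B:[] C:[] D:[pong]
After 3 (send(from=A, to=D, msg='resp')): A:[] B:[] C:[] D:[pong,resp]
After 4 (process(C)): A:[] B:[] C:[] D:[pong,resp]
After 5 (send(from=B, to=A, msg='stop')): A:[stop] B:[] C:[] D:[pong,resp]
After 6 (send(from=B, to=A, msg='err')): A:[stop,err] B:[] C:[] D:[pong,resp]
After 7 (send(from=C, to=B, msg='req')): A:[stop,err] B:[req] C:[] D:[pong,resp]
After 8 (process(B)): A:[stop,err] B:[] C:[] D:[pong,resp]
After 9 (send(from=A, to=D, msg='ack')): A:[stop,err] B:[] C:[] D:[pong,resp,ack]

Answer: 3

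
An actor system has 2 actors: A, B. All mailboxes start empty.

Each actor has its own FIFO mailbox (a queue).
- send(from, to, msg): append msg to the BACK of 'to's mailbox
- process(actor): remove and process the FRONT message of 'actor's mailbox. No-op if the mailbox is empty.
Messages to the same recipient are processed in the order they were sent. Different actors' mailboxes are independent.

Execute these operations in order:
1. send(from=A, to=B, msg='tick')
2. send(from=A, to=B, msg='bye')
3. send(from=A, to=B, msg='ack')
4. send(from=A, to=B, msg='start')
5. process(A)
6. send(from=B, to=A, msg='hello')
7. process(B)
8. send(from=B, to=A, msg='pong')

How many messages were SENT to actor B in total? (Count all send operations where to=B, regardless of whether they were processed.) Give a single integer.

After 1 (send(from=A, to=B, msg='tick')): A:[] B:[tick]
After 2 (send(from=A, to=B, msg='bye')): A:[] B:[tick,bye]
After 3 (send(from=A, to=B, msg='ack')): A:[] B:[tick,bye,ack]
After 4 (send(from=A, to=B, msg='start')): A:[] B:[tick,bye,ack,start]
After 5 (process(A)): A:[] B:[tick,bye,ack,start]
After 6 (send(from=B, to=A, msg='hello')): A:[hello] B:[tick,bye,ack,start]
After 7 (process(B)): A:[hello] B:[bye,ack,start]
After 8 (send(from=B, to=A, msg='pong')): A:[hello,pong] B:[bye,ack,start]

Answer: 4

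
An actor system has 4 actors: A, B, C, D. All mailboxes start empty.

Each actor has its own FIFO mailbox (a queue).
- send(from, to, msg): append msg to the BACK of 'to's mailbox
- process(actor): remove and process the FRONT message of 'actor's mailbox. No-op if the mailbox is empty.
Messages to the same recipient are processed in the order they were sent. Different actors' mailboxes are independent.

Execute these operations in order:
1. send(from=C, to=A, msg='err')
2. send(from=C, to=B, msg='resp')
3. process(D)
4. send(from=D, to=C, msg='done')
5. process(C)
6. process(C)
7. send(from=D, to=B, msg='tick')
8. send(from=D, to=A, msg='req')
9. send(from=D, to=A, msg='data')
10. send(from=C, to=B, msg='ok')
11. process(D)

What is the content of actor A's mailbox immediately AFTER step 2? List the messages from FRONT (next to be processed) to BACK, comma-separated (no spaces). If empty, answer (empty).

After 1 (send(from=C, to=A, msg='err')): A:[err] B:[] C:[] D:[]
After 2 (send(from=C, to=B, msg='resp')): A:[err] B:[resp] C:[] D:[]

err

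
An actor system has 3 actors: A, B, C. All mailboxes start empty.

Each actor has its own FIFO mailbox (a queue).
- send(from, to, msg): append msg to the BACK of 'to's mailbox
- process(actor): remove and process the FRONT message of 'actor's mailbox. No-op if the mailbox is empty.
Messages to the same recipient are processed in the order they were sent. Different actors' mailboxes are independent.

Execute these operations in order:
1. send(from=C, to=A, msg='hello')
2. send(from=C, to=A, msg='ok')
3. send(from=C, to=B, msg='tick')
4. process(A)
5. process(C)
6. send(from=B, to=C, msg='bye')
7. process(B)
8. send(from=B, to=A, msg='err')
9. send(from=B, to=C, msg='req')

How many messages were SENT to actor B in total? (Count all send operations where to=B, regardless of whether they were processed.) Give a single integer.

Answer: 1

Derivation:
After 1 (send(from=C, to=A, msg='hello')): A:[hello] B:[] C:[]
After 2 (send(from=C, to=A, msg='ok')): A:[hello,ok] B:[] C:[]
After 3 (send(from=C, to=B, msg='tick')): A:[hello,ok] B:[tick] C:[]
After 4 (process(A)): A:[ok] B:[tick] C:[]
After 5 (process(C)): A:[ok] B:[tick] C:[]
After 6 (send(from=B, to=C, msg='bye')): A:[ok] B:[tick] C:[bye]
After 7 (process(B)): A:[ok] B:[] C:[bye]
After 8 (send(from=B, to=A, msg='err')): A:[ok,err] B:[] C:[bye]
After 9 (send(from=B, to=C, msg='req')): A:[ok,err] B:[] C:[bye,req]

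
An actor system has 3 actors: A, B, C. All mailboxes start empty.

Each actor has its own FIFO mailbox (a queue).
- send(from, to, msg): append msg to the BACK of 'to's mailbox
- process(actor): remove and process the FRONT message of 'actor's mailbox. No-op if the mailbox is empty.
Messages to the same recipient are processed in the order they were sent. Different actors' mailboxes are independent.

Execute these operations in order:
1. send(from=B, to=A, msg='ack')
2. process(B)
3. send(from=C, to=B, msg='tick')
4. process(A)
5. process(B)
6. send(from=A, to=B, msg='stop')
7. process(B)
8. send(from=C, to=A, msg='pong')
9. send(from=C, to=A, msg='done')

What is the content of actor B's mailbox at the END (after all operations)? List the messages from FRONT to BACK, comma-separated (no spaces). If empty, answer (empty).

After 1 (send(from=B, to=A, msg='ack')): A:[ack] B:[] C:[]
After 2 (process(B)): A:[ack] B:[] C:[]
After 3 (send(from=C, to=B, msg='tick')): A:[ack] B:[tick] C:[]
After 4 (process(A)): A:[] B:[tick] C:[]
After 5 (process(B)): A:[] B:[] C:[]
After 6 (send(from=A, to=B, msg='stop')): A:[] B:[stop] C:[]
After 7 (process(B)): A:[] B:[] C:[]
After 8 (send(from=C, to=A, msg='pong')): A:[pong] B:[] C:[]
After 9 (send(from=C, to=A, msg='done')): A:[pong,done] B:[] C:[]

Answer: (empty)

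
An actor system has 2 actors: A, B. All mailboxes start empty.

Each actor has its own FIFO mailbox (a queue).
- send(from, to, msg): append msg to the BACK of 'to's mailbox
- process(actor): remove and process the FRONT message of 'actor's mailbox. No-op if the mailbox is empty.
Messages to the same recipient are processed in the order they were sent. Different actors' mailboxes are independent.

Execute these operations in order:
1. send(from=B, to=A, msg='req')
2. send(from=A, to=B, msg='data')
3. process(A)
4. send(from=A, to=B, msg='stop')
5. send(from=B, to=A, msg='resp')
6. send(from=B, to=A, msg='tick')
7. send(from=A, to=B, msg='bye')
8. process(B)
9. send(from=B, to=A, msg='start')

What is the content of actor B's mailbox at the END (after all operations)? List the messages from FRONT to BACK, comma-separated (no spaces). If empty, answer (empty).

Answer: stop,bye

Derivation:
After 1 (send(from=B, to=A, msg='req')): A:[req] B:[]
After 2 (send(from=A, to=B, msg='data')): A:[req] B:[data]
After 3 (process(A)): A:[] B:[data]
After 4 (send(from=A, to=B, msg='stop')): A:[] B:[data,stop]
After 5 (send(from=B, to=A, msg='resp')): A:[resp] B:[data,stop]
After 6 (send(from=B, to=A, msg='tick')): A:[resp,tick] B:[data,stop]
After 7 (send(from=A, to=B, msg='bye')): A:[resp,tick] B:[data,stop,bye]
After 8 (process(B)): A:[resp,tick] B:[stop,bye]
After 9 (send(from=B, to=A, msg='start')): A:[resp,tick,start] B:[stop,bye]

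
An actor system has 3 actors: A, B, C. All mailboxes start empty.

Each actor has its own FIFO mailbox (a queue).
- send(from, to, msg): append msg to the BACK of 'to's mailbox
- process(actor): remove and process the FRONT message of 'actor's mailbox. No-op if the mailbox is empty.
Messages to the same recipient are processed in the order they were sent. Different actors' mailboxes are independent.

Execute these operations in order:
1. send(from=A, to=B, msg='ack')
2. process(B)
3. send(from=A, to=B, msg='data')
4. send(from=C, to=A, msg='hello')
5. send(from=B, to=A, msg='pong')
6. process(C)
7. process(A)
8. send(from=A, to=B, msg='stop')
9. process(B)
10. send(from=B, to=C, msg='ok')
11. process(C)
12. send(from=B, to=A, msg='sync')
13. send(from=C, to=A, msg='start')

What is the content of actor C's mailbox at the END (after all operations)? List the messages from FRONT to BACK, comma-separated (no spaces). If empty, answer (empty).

After 1 (send(from=A, to=B, msg='ack')): A:[] B:[ack] C:[]
After 2 (process(B)): A:[] B:[] C:[]
After 3 (send(from=A, to=B, msg='data')): A:[] B:[data] C:[]
After 4 (send(from=C, to=A, msg='hello')): A:[hello] B:[data] C:[]
After 5 (send(from=B, to=A, msg='pong')): A:[hello,pong] B:[data] C:[]
After 6 (process(C)): A:[hello,pong] B:[data] C:[]
After 7 (process(A)): A:[pong] B:[data] C:[]
After 8 (send(from=A, to=B, msg='stop')): A:[pong] B:[data,stop] C:[]
After 9 (process(B)): A:[pong] B:[stop] C:[]
After 10 (send(from=B, to=C, msg='ok')): A:[pong] B:[stop] C:[ok]
After 11 (process(C)): A:[pong] B:[stop] C:[]
After 12 (send(from=B, to=A, msg='sync')): A:[pong,sync] B:[stop] C:[]
After 13 (send(from=C, to=A, msg='start')): A:[pong,sync,start] B:[stop] C:[]

Answer: (empty)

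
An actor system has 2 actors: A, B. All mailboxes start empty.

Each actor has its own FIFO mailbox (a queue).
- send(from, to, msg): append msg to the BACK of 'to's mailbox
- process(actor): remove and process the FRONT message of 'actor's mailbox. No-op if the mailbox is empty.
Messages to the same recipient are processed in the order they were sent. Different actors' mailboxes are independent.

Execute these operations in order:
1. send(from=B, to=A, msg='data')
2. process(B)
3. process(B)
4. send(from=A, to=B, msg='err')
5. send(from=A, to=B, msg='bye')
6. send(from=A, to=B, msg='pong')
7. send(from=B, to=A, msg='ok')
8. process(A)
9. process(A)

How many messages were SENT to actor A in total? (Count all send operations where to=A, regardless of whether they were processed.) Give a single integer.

Answer: 2

Derivation:
After 1 (send(from=B, to=A, msg='data')): A:[data] B:[]
After 2 (process(B)): A:[data] B:[]
After 3 (process(B)): A:[data] B:[]
After 4 (send(from=A, to=B, msg='err')): A:[data] B:[err]
After 5 (send(from=A, to=B, msg='bye')): A:[data] B:[err,bye]
After 6 (send(from=A, to=B, msg='pong')): A:[data] B:[err,bye,pong]
After 7 (send(from=B, to=A, msg='ok')): A:[data,ok] B:[err,bye,pong]
After 8 (process(A)): A:[ok] B:[err,bye,pong]
After 9 (process(A)): A:[] B:[err,bye,pong]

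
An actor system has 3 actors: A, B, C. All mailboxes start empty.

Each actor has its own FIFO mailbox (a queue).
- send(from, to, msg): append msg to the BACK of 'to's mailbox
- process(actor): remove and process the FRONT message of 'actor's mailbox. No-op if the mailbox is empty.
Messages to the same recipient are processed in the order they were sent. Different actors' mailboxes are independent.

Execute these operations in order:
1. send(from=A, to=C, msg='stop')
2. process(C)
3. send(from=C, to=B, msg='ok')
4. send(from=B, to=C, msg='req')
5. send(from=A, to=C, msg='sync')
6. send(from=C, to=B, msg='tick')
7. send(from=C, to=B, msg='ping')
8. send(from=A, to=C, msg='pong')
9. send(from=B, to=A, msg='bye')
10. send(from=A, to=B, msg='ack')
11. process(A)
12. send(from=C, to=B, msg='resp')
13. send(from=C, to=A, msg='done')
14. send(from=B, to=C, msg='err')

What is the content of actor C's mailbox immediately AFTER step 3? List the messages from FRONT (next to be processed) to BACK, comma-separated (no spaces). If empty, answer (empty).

After 1 (send(from=A, to=C, msg='stop')): A:[] B:[] C:[stop]
After 2 (process(C)): A:[] B:[] C:[]
After 3 (send(from=C, to=B, msg='ok')): A:[] B:[ok] C:[]

(empty)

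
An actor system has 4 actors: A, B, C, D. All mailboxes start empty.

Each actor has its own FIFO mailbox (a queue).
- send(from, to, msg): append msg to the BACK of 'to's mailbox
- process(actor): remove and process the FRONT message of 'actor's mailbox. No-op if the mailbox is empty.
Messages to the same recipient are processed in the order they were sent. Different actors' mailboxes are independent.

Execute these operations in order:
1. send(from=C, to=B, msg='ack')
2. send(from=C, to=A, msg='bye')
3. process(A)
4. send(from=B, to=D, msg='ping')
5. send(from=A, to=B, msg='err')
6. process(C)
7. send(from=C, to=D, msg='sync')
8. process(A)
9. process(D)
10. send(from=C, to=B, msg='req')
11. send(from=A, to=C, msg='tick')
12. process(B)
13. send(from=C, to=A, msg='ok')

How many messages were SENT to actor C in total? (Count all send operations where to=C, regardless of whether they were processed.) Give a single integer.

After 1 (send(from=C, to=B, msg='ack')): A:[] B:[ack] C:[] D:[]
After 2 (send(from=C, to=A, msg='bye')): A:[bye] B:[ack] C:[] D:[]
After 3 (process(A)): A:[] B:[ack] C:[] D:[]
After 4 (send(from=B, to=D, msg='ping')): A:[] B:[ack] C:[] D:[ping]
After 5 (send(from=A, to=B, msg='err')): A:[] B:[ack,err] C:[] D:[ping]
After 6 (process(C)): A:[] B:[ack,err] C:[] D:[ping]
After 7 (send(from=C, to=D, msg='sync')): A:[] B:[ack,err] C:[] D:[ping,sync]
After 8 (process(A)): A:[] B:[ack,err] C:[] D:[ping,sync]
After 9 (process(D)): A:[] B:[ack,err] C:[] D:[sync]
After 10 (send(from=C, to=B, msg='req')): A:[] B:[ack,err,req] C:[] D:[sync]
After 11 (send(from=A, to=C, msg='tick')): A:[] B:[ack,err,req] C:[tick] D:[sync]
After 12 (process(B)): A:[] B:[err,req] C:[tick] D:[sync]
After 13 (send(from=C, to=A, msg='ok')): A:[ok] B:[err,req] C:[tick] D:[sync]

Answer: 1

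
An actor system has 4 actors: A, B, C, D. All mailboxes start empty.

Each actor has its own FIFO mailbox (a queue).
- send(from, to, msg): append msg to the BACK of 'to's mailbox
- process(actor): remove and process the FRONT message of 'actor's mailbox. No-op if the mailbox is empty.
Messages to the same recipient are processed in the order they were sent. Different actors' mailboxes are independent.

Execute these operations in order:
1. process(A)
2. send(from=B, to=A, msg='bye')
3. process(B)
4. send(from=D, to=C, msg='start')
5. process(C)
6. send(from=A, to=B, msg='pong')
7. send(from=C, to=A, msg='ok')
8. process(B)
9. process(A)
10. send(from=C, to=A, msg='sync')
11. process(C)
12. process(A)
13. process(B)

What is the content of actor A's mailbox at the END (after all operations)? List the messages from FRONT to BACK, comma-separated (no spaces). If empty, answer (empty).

After 1 (process(A)): A:[] B:[] C:[] D:[]
After 2 (send(from=B, to=A, msg='bye')): A:[bye] B:[] C:[] D:[]
After 3 (process(B)): A:[bye] B:[] C:[] D:[]
After 4 (send(from=D, to=C, msg='start')): A:[bye] B:[] C:[start] D:[]
After 5 (process(C)): A:[bye] B:[] C:[] D:[]
After 6 (send(from=A, to=B, msg='pong')): A:[bye] B:[pong] C:[] D:[]
After 7 (send(from=C, to=A, msg='ok')): A:[bye,ok] B:[pong] C:[] D:[]
After 8 (process(B)): A:[bye,ok] B:[] C:[] D:[]
After 9 (process(A)): A:[ok] B:[] C:[] D:[]
After 10 (send(from=C, to=A, msg='sync')): A:[ok,sync] B:[] C:[] D:[]
After 11 (process(C)): A:[ok,sync] B:[] C:[] D:[]
After 12 (process(A)): A:[sync] B:[] C:[] D:[]
After 13 (process(B)): A:[sync] B:[] C:[] D:[]

Answer: sync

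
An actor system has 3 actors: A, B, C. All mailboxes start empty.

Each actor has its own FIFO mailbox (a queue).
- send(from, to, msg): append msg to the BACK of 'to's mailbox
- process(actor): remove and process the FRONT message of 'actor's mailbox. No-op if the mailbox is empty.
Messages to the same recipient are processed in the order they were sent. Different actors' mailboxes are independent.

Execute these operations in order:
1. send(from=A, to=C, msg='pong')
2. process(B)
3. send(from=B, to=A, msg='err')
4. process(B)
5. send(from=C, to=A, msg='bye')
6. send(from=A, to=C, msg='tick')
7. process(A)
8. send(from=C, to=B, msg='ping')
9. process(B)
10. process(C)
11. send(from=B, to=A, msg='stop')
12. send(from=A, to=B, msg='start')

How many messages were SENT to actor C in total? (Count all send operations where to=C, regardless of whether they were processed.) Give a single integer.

After 1 (send(from=A, to=C, msg='pong')): A:[] B:[] C:[pong]
After 2 (process(B)): A:[] B:[] C:[pong]
After 3 (send(from=B, to=A, msg='err')): A:[err] B:[] C:[pong]
After 4 (process(B)): A:[err] B:[] C:[pong]
After 5 (send(from=C, to=A, msg='bye')): A:[err,bye] B:[] C:[pong]
After 6 (send(from=A, to=C, msg='tick')): A:[err,bye] B:[] C:[pong,tick]
After 7 (process(A)): A:[bye] B:[] C:[pong,tick]
After 8 (send(from=C, to=B, msg='ping')): A:[bye] B:[ping] C:[pong,tick]
After 9 (process(B)): A:[bye] B:[] C:[pong,tick]
After 10 (process(C)): A:[bye] B:[] C:[tick]
After 11 (send(from=B, to=A, msg='stop')): A:[bye,stop] B:[] C:[tick]
After 12 (send(from=A, to=B, msg='start')): A:[bye,stop] B:[start] C:[tick]

Answer: 2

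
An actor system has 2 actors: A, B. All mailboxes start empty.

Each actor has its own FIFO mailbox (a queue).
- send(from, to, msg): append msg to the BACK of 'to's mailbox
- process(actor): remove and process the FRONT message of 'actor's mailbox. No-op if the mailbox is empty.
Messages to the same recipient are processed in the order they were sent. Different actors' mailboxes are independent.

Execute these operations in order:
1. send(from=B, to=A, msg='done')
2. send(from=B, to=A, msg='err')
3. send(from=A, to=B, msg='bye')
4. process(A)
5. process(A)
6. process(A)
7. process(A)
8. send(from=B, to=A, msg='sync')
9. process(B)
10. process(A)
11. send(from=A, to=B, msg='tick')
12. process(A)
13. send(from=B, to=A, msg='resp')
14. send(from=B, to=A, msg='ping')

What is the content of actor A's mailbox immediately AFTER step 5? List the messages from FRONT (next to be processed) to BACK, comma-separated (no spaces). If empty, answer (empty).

After 1 (send(from=B, to=A, msg='done')): A:[done] B:[]
After 2 (send(from=B, to=A, msg='err')): A:[done,err] B:[]
After 3 (send(from=A, to=B, msg='bye')): A:[done,err] B:[bye]
After 4 (process(A)): A:[err] B:[bye]
After 5 (process(A)): A:[] B:[bye]

(empty)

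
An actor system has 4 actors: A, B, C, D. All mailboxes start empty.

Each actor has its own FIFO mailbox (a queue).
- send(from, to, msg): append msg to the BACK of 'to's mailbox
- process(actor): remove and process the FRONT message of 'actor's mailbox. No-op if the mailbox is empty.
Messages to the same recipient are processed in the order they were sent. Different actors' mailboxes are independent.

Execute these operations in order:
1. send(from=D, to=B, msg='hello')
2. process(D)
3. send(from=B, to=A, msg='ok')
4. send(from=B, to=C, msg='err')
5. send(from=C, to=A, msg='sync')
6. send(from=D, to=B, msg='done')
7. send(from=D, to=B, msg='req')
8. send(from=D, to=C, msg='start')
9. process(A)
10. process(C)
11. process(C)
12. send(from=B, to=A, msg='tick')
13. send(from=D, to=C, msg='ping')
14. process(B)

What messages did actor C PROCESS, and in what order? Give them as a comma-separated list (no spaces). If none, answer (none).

Answer: err,start

Derivation:
After 1 (send(from=D, to=B, msg='hello')): A:[] B:[hello] C:[] D:[]
After 2 (process(D)): A:[] B:[hello] C:[] D:[]
After 3 (send(from=B, to=A, msg='ok')): A:[ok] B:[hello] C:[] D:[]
After 4 (send(from=B, to=C, msg='err')): A:[ok] B:[hello] C:[err] D:[]
After 5 (send(from=C, to=A, msg='sync')): A:[ok,sync] B:[hello] C:[err] D:[]
After 6 (send(from=D, to=B, msg='done')): A:[ok,sync] B:[hello,done] C:[err] D:[]
After 7 (send(from=D, to=B, msg='req')): A:[ok,sync] B:[hello,done,req] C:[err] D:[]
After 8 (send(from=D, to=C, msg='start')): A:[ok,sync] B:[hello,done,req] C:[err,start] D:[]
After 9 (process(A)): A:[sync] B:[hello,done,req] C:[err,start] D:[]
After 10 (process(C)): A:[sync] B:[hello,done,req] C:[start] D:[]
After 11 (process(C)): A:[sync] B:[hello,done,req] C:[] D:[]
After 12 (send(from=B, to=A, msg='tick')): A:[sync,tick] B:[hello,done,req] C:[] D:[]
After 13 (send(from=D, to=C, msg='ping')): A:[sync,tick] B:[hello,done,req] C:[ping] D:[]
After 14 (process(B)): A:[sync,tick] B:[done,req] C:[ping] D:[]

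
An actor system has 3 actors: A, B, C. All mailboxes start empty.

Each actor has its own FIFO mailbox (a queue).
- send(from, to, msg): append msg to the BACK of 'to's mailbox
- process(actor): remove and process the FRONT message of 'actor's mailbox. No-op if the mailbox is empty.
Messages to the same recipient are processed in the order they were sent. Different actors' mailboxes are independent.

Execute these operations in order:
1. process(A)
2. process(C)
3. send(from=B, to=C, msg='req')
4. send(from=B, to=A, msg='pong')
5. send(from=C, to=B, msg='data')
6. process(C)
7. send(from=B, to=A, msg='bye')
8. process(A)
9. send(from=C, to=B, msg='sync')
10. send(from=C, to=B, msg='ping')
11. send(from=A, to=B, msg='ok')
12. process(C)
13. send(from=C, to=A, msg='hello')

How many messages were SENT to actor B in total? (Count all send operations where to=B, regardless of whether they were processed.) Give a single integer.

Answer: 4

Derivation:
After 1 (process(A)): A:[] B:[] C:[]
After 2 (process(C)): A:[] B:[] C:[]
After 3 (send(from=B, to=C, msg='req')): A:[] B:[] C:[req]
After 4 (send(from=B, to=A, msg='pong')): A:[pong] B:[] C:[req]
After 5 (send(from=C, to=B, msg='data')): A:[pong] B:[data] C:[req]
After 6 (process(C)): A:[pong] B:[data] C:[]
After 7 (send(from=B, to=A, msg='bye')): A:[pong,bye] B:[data] C:[]
After 8 (process(A)): A:[bye] B:[data] C:[]
After 9 (send(from=C, to=B, msg='sync')): A:[bye] B:[data,sync] C:[]
After 10 (send(from=C, to=B, msg='ping')): A:[bye] B:[data,sync,ping] C:[]
After 11 (send(from=A, to=B, msg='ok')): A:[bye] B:[data,sync,ping,ok] C:[]
After 12 (process(C)): A:[bye] B:[data,sync,ping,ok] C:[]
After 13 (send(from=C, to=A, msg='hello')): A:[bye,hello] B:[data,sync,ping,ok] C:[]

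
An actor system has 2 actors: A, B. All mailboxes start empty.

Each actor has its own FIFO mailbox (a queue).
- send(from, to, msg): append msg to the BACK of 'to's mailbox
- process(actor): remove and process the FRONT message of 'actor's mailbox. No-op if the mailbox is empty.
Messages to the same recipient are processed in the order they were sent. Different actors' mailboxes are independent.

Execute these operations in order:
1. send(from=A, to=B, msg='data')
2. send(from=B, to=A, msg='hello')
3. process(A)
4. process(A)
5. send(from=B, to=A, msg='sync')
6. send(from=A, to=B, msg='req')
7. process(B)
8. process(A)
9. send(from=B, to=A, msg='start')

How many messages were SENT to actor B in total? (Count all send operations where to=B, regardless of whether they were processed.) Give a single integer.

After 1 (send(from=A, to=B, msg='data')): A:[] B:[data]
After 2 (send(from=B, to=A, msg='hello')): A:[hello] B:[data]
After 3 (process(A)): A:[] B:[data]
After 4 (process(A)): A:[] B:[data]
After 5 (send(from=B, to=A, msg='sync')): A:[sync] B:[data]
After 6 (send(from=A, to=B, msg='req')): A:[sync] B:[data,req]
After 7 (process(B)): A:[sync] B:[req]
After 8 (process(A)): A:[] B:[req]
After 9 (send(from=B, to=A, msg='start')): A:[start] B:[req]

Answer: 2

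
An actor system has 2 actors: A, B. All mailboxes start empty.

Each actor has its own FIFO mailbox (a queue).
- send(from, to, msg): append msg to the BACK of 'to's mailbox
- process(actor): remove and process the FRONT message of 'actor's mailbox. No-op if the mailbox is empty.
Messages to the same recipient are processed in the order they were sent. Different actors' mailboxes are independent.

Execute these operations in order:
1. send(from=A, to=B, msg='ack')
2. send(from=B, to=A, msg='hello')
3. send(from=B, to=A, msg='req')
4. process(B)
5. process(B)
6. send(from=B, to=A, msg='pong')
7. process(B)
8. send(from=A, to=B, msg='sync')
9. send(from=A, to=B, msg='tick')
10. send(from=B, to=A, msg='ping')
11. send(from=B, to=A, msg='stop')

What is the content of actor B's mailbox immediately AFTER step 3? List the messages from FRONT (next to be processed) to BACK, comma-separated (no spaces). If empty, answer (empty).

After 1 (send(from=A, to=B, msg='ack')): A:[] B:[ack]
After 2 (send(from=B, to=A, msg='hello')): A:[hello] B:[ack]
After 3 (send(from=B, to=A, msg='req')): A:[hello,req] B:[ack]

ack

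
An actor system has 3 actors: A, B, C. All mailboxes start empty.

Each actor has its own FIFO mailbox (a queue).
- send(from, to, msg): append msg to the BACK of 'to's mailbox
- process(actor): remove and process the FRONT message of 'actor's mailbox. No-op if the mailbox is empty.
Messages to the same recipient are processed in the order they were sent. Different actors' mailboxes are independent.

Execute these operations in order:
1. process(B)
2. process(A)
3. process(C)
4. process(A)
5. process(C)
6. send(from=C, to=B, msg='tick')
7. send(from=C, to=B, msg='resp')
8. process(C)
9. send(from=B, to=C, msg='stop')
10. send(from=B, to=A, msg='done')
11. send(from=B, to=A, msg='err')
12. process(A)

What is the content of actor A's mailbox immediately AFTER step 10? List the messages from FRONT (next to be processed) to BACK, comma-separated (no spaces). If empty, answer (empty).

After 1 (process(B)): A:[] B:[] C:[]
After 2 (process(A)): A:[] B:[] C:[]
After 3 (process(C)): A:[] B:[] C:[]
After 4 (process(A)): A:[] B:[] C:[]
After 5 (process(C)): A:[] B:[] C:[]
After 6 (send(from=C, to=B, msg='tick')): A:[] B:[tick] C:[]
After 7 (send(from=C, to=B, msg='resp')): A:[] B:[tick,resp] C:[]
After 8 (process(C)): A:[] B:[tick,resp] C:[]
After 9 (send(from=B, to=C, msg='stop')): A:[] B:[tick,resp] C:[stop]
After 10 (send(from=B, to=A, msg='done')): A:[done] B:[tick,resp] C:[stop]

done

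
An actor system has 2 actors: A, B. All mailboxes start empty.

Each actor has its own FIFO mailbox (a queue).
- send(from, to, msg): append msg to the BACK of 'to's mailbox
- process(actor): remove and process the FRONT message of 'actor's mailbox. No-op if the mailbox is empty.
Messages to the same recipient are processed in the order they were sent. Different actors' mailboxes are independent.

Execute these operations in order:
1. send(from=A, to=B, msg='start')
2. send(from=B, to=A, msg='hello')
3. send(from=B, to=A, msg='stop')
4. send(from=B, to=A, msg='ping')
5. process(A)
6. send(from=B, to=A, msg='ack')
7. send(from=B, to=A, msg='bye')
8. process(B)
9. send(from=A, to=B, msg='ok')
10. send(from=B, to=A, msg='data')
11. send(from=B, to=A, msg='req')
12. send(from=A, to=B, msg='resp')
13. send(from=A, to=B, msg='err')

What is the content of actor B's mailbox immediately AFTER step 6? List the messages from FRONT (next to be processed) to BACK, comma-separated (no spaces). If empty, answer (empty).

After 1 (send(from=A, to=B, msg='start')): A:[] B:[start]
After 2 (send(from=B, to=A, msg='hello')): A:[hello] B:[start]
After 3 (send(from=B, to=A, msg='stop')): A:[hello,stop] B:[start]
After 4 (send(from=B, to=A, msg='ping')): A:[hello,stop,ping] B:[start]
After 5 (process(A)): A:[stop,ping] B:[start]
After 6 (send(from=B, to=A, msg='ack')): A:[stop,ping,ack] B:[start]

start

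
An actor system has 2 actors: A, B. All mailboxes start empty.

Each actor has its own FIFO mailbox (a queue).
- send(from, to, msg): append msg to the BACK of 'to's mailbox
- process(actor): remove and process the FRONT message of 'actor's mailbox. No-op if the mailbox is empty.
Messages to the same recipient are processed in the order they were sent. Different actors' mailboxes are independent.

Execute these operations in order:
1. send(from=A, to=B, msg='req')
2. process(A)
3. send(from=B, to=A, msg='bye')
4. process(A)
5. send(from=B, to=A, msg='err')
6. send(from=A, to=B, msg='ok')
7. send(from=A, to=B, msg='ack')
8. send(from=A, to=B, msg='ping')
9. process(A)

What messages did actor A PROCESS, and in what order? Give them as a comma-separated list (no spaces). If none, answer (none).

After 1 (send(from=A, to=B, msg='req')): A:[] B:[req]
After 2 (process(A)): A:[] B:[req]
After 3 (send(from=B, to=A, msg='bye')): A:[bye] B:[req]
After 4 (process(A)): A:[] B:[req]
After 5 (send(from=B, to=A, msg='err')): A:[err] B:[req]
After 6 (send(from=A, to=B, msg='ok')): A:[err] B:[req,ok]
After 7 (send(from=A, to=B, msg='ack')): A:[err] B:[req,ok,ack]
After 8 (send(from=A, to=B, msg='ping')): A:[err] B:[req,ok,ack,ping]
After 9 (process(A)): A:[] B:[req,ok,ack,ping]

Answer: bye,err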